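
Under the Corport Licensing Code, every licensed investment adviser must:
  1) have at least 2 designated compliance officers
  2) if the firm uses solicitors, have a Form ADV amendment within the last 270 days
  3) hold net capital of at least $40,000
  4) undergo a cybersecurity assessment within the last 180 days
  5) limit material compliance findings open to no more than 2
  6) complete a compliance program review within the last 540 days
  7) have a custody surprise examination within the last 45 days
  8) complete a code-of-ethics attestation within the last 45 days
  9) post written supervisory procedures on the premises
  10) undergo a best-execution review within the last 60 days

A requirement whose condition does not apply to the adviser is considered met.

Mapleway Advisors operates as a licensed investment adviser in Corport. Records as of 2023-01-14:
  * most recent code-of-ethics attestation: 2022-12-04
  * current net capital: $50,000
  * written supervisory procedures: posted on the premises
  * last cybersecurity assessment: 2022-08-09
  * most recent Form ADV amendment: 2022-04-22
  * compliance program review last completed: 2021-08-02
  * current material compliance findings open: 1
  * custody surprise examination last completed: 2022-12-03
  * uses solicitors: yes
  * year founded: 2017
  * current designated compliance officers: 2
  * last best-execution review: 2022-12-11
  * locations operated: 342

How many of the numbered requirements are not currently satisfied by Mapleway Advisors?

0

1. designated compliance officers 2 ≥ 2 → met
2. condition 'uses solicitors' holds; Form ADV amendment 267 days ago vs limit 270 → met
3. net capital $50,000 ≥ $40,000 → met
4. cybersecurity assessment 158 days ago vs limit 180 → met
5. material compliance findings open 1 ≤ 2 → met
6. compliance program review 530 days ago vs limit 540 → met
7. custody surprise examination 42 days ago vs limit 45 → met
8. code-of-ethics attestation 41 days ago vs limit 45 → met
9. written supervisory procedures present → met
10. best-execution review 34 days ago vs limit 60 → met
Not met: 0 of 10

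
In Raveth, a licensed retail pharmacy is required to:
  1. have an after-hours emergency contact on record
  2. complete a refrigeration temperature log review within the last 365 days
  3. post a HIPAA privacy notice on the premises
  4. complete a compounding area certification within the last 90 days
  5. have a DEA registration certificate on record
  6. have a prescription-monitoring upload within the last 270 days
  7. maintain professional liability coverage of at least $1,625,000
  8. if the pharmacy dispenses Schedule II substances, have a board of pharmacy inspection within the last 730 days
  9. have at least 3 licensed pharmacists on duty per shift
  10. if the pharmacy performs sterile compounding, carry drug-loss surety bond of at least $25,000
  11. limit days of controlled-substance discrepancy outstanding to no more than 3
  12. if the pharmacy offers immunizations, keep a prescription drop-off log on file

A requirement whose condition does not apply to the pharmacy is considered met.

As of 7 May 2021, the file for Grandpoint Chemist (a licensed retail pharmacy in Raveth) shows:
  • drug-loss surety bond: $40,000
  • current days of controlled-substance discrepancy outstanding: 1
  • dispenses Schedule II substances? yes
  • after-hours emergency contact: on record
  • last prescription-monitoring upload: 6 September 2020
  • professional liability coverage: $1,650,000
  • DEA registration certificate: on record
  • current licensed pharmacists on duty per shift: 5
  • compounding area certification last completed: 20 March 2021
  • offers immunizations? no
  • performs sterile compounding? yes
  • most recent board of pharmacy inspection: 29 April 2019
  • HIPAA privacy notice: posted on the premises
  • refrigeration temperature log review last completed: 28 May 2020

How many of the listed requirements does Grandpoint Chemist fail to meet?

1. after-hours emergency contact present → met
2. refrigeration temperature log review 344 days ago vs limit 365 → met
3. HIPAA privacy notice present → met
4. compounding area certification 48 days ago vs limit 90 → met
5. DEA registration certificate present → met
6. prescription-monitoring upload 243 days ago vs limit 270 → met
7. professional liability coverage $1,650,000 ≥ $1,625,000 → met
8. condition 'dispenses Schedule II substances' holds; board of pharmacy inspection 739 days ago vs limit 730 → not met
9. licensed pharmacists on duty per shift 5 ≥ 3 → met
10. condition 'performs sterile compounding' holds; drug-loss surety bond $40,000 ≥ $25,000 → met
11. days of controlled-substance discrepancy outstanding 1 ≤ 3 → met
12. condition 'offers immunizations' does not hold → requirement n/a → met
Not met: 1 of 12

1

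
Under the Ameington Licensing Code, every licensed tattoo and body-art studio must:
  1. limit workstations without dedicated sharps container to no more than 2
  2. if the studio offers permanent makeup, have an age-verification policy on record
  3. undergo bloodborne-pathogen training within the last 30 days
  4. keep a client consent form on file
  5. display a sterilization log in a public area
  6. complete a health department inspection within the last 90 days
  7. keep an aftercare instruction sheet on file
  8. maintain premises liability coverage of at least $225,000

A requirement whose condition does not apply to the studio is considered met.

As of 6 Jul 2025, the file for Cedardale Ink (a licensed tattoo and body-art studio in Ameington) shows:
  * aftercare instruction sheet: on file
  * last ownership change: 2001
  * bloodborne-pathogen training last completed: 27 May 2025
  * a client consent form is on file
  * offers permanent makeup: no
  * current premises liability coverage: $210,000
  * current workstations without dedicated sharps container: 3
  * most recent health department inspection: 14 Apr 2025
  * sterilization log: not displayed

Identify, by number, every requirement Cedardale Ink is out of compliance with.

1, 3, 5, 8

1. workstations without dedicated sharps container 3 > 2 → not met
2. condition 'offers permanent makeup' does not hold → requirement n/a → met
3. bloodborne-pathogen training 40 days ago vs limit 30 → not met
4. client consent form present → met
5. sterilization log absent → not met
6. health department inspection 83 days ago vs limit 90 → met
7. aftercare instruction sheet present → met
8. premises liability coverage $210,000 < $225,000 → not met
Not met: 1, 3, 5, 8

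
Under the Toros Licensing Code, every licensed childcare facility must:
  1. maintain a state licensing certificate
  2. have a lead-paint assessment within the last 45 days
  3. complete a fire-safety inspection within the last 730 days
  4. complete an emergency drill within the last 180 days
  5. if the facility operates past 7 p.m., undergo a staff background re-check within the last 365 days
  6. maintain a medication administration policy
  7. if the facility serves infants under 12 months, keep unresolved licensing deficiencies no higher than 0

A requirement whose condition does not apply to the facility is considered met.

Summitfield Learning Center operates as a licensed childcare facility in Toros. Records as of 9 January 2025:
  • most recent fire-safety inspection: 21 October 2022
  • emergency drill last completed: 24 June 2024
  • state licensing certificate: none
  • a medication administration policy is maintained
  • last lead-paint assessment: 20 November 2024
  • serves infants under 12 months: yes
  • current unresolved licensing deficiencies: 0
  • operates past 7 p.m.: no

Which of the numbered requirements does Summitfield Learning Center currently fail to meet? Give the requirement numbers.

1, 2, 3, 4

1. state licensing certificate absent → not met
2. lead-paint assessment 50 days ago vs limit 45 → not met
3. fire-safety inspection 811 days ago vs limit 730 → not met
4. emergency drill 199 days ago vs limit 180 → not met
5. condition 'operates past 7 p.m.' does not hold → requirement n/a → met
6. medication administration policy present → met
7. condition 'serves infants under 12 months' holds; unresolved licensing deficiencies 0 ≤ 0 → met
Not met: 1, 2, 3, 4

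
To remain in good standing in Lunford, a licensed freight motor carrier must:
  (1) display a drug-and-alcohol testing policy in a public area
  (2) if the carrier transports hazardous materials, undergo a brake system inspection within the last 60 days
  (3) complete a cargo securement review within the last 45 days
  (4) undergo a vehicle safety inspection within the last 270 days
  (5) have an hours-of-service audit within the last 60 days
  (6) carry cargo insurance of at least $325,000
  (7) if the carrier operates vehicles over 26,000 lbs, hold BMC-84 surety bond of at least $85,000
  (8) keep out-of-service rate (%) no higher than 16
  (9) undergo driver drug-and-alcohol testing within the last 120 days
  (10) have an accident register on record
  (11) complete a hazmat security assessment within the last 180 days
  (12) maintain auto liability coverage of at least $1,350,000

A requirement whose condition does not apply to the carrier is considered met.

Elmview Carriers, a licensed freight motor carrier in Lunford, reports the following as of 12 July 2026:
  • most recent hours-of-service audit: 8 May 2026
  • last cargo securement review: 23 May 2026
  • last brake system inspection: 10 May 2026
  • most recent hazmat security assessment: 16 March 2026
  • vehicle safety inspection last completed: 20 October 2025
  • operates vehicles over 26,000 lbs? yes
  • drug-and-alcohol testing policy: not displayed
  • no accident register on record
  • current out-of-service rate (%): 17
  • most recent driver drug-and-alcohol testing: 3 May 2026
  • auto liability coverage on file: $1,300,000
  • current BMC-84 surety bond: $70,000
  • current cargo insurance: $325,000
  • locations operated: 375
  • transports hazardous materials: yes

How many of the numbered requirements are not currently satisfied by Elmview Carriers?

8

1. drug-and-alcohol testing policy absent → not met
2. condition 'transports hazardous materials' holds; brake system inspection 63 days ago vs limit 60 → not met
3. cargo securement review 50 days ago vs limit 45 → not met
4. vehicle safety inspection 265 days ago vs limit 270 → met
5. hours-of-service audit 65 days ago vs limit 60 → not met
6. cargo insurance $325,000 ≥ $325,000 → met
7. condition 'operates vehicles over 26,000 lbs' holds; BMC-84 surety bond $70,000 < $85,000 → not met
8. out-of-service rate (%) 17 > 16 → not met
9. driver drug-and-alcohol testing 70 days ago vs limit 120 → met
10. accident register absent → not met
11. hazmat security assessment 118 days ago vs limit 180 → met
12. auto liability coverage $1,300,000 < $1,350,000 → not met
Not met: 8 of 12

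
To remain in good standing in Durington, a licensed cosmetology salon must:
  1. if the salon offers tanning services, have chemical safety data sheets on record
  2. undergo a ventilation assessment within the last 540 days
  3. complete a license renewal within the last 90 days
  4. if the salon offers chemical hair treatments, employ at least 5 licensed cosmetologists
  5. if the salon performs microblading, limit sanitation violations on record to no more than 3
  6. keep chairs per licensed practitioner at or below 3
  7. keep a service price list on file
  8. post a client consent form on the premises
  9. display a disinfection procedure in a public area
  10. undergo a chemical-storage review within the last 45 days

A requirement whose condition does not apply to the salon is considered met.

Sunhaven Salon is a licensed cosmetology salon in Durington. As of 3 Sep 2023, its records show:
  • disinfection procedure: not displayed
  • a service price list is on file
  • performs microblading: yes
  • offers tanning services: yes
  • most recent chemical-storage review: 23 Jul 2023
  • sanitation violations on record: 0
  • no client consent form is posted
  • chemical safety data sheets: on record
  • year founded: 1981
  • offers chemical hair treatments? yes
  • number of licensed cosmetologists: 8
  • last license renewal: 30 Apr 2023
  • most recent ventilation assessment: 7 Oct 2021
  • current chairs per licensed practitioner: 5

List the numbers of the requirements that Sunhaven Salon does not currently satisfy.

2, 3, 6, 8, 9

1. condition 'offers tanning services' holds; chemical safety data sheets present → met
2. ventilation assessment 696 days ago vs limit 540 → not met
3. license renewal 126 days ago vs limit 90 → not met
4. condition 'offers chemical hair treatments' holds; licensed cosmetologists 8 ≥ 5 → met
5. condition 'performs microblading' holds; sanitation violations on record 0 ≤ 3 → met
6. chairs per licensed practitioner 5 > 3 → not met
7. service price list present → met
8. client consent form absent → not met
9. disinfection procedure absent → not met
10. chemical-storage review 42 days ago vs limit 45 → met
Not met: 2, 3, 6, 8, 9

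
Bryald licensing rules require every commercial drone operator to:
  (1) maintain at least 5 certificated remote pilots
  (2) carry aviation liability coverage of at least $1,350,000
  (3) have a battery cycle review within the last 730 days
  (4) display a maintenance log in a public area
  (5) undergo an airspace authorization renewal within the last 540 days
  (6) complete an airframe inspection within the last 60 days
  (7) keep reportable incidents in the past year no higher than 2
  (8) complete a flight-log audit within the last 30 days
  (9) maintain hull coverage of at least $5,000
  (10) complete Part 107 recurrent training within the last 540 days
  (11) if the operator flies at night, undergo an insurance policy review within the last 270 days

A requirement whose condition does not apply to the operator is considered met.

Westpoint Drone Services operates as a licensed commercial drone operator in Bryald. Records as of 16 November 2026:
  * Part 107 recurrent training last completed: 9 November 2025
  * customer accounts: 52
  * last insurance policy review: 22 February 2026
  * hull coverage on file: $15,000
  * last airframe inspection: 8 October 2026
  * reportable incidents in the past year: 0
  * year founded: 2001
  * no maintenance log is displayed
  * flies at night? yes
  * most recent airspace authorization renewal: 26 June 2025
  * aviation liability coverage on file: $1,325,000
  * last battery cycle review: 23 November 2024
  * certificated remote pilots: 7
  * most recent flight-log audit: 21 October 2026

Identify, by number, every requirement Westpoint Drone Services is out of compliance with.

1. certificated remote pilots 7 ≥ 5 → met
2. aviation liability coverage $1,325,000 < $1,350,000 → not met
3. battery cycle review 723 days ago vs limit 730 → met
4. maintenance log absent → not met
5. airspace authorization renewal 508 days ago vs limit 540 → met
6. airframe inspection 39 days ago vs limit 60 → met
7. reportable incidents in the past year 0 ≤ 2 → met
8. flight-log audit 26 days ago vs limit 30 → met
9. hull coverage $15,000 ≥ $5,000 → met
10. Part 107 recurrent training 372 days ago vs limit 540 → met
11. condition 'flies at night' holds; insurance policy review 267 days ago vs limit 270 → met
Not met: 2, 4

2, 4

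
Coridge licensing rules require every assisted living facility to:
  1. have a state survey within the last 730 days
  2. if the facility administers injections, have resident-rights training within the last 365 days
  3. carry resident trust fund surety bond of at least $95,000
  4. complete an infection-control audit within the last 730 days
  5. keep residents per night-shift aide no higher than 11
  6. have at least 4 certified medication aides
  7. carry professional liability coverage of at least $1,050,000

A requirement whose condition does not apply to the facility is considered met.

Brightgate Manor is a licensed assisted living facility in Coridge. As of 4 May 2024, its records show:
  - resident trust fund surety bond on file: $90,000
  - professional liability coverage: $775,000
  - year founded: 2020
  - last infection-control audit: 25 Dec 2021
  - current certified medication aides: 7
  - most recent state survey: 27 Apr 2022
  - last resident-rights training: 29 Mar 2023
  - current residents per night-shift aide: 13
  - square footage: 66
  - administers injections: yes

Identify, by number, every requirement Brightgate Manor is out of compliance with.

1. state survey 738 days ago vs limit 730 → not met
2. condition 'administers injections' holds; resident-rights training 402 days ago vs limit 365 → not met
3. resident trust fund surety bond $90,000 < $95,000 → not met
4. infection-control audit 861 days ago vs limit 730 → not met
5. residents per night-shift aide 13 > 11 → not met
6. certified medication aides 7 ≥ 4 → met
7. professional liability coverage $775,000 < $1,050,000 → not met
Not met: 1, 2, 3, 4, 5, 7

1, 2, 3, 4, 5, 7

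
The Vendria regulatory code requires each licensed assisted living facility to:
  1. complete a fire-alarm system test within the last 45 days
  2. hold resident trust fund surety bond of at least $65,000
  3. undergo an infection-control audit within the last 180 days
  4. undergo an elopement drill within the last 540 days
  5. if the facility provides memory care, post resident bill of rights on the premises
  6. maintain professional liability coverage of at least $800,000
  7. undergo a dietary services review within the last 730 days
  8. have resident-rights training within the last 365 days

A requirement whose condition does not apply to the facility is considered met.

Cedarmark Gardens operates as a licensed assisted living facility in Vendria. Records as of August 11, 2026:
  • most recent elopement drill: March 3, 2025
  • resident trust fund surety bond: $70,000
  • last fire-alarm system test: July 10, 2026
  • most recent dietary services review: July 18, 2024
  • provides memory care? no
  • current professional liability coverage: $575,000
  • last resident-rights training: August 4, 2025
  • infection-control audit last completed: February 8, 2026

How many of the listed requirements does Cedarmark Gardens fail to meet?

4

1. fire-alarm system test 32 days ago vs limit 45 → met
2. resident trust fund surety bond $70,000 ≥ $65,000 → met
3. infection-control audit 184 days ago vs limit 180 → not met
4. elopement drill 526 days ago vs limit 540 → met
5. condition 'provides memory care' does not hold → requirement n/a → met
6. professional liability coverage $575,000 < $800,000 → not met
7. dietary services review 754 days ago vs limit 730 → not met
8. resident-rights training 372 days ago vs limit 365 → not met
Not met: 4 of 8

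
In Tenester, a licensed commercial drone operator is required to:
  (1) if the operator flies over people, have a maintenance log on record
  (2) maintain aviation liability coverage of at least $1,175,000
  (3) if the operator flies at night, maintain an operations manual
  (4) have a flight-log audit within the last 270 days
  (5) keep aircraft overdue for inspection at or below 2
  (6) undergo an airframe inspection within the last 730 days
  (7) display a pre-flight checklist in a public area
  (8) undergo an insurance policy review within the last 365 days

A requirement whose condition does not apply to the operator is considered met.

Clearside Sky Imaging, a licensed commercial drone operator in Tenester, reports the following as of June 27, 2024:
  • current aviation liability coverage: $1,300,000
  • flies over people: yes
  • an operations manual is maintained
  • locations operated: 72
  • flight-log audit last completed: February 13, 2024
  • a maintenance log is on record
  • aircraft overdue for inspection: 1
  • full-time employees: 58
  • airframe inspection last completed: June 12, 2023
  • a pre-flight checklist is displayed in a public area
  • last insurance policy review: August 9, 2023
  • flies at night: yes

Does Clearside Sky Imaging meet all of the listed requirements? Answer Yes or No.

1. condition 'flies over people' holds; maintenance log present → met
2. aviation liability coverage $1,300,000 ≥ $1,175,000 → met
3. condition 'flies at night' holds; operations manual present → met
4. flight-log audit 135 days ago vs limit 270 → met
5. aircraft overdue for inspection 1 ≤ 2 → met
6. airframe inspection 381 days ago vs limit 730 → met
7. pre-flight checklist present → met
8. insurance policy review 323 days ago vs limit 365 → met
All met.

Yes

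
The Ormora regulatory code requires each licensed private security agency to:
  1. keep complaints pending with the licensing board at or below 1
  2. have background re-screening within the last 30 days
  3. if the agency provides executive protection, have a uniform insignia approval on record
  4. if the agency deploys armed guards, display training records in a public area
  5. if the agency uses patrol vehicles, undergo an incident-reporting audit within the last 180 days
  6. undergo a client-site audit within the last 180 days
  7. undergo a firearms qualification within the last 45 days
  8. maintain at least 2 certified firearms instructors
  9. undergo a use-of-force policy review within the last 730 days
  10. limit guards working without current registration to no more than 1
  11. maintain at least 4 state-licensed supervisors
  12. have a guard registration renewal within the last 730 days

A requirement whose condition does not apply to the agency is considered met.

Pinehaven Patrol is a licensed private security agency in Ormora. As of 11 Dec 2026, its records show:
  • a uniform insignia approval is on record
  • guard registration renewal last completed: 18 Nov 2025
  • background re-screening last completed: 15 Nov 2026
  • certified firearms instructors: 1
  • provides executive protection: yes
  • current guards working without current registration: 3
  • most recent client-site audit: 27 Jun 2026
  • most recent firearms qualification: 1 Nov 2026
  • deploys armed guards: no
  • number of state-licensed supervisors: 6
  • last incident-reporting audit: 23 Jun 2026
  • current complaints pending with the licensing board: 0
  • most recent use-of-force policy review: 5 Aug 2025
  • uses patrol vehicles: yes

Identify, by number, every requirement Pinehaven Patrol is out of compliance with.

1. complaints pending with the licensing board 0 ≤ 1 → met
2. background re-screening 26 days ago vs limit 30 → met
3. condition 'provides executive protection' holds; uniform insignia approval present → met
4. condition 'deploys armed guards' does not hold → requirement n/a → met
5. condition 'uses patrol vehicles' holds; incident-reporting audit 171 days ago vs limit 180 → met
6. client-site audit 167 days ago vs limit 180 → met
7. firearms qualification 40 days ago vs limit 45 → met
8. certified firearms instructors 1 < 2 → not met
9. use-of-force policy review 493 days ago vs limit 730 → met
10. guards working without current registration 3 > 1 → not met
11. state-licensed supervisors 6 ≥ 4 → met
12. guard registration renewal 388 days ago vs limit 730 → met
Not met: 8, 10

8, 10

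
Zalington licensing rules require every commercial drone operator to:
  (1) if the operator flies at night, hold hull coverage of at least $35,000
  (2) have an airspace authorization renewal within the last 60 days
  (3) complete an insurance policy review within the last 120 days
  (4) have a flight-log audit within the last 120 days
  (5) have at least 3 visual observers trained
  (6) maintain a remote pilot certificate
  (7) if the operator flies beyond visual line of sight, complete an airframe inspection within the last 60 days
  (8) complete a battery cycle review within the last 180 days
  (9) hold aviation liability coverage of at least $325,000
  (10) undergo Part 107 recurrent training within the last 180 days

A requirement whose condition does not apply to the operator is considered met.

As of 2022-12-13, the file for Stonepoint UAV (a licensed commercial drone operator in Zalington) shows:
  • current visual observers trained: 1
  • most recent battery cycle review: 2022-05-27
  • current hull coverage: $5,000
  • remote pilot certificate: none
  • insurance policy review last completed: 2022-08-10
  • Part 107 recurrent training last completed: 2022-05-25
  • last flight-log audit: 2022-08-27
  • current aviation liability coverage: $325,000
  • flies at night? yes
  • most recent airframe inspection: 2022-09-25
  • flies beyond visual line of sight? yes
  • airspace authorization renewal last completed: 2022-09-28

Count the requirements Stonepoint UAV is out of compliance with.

1. condition 'flies at night' holds; hull coverage $5,000 < $35,000 → not met
2. airspace authorization renewal 76 days ago vs limit 60 → not met
3. insurance policy review 125 days ago vs limit 120 → not met
4. flight-log audit 108 days ago vs limit 120 → met
5. visual observers trained 1 < 3 → not met
6. remote pilot certificate absent → not met
7. condition 'flies beyond visual line of sight' holds; airframe inspection 79 days ago vs limit 60 → not met
8. battery cycle review 200 days ago vs limit 180 → not met
9. aviation liability coverage $325,000 ≥ $325,000 → met
10. Part 107 recurrent training 202 days ago vs limit 180 → not met
Not met: 8 of 10

8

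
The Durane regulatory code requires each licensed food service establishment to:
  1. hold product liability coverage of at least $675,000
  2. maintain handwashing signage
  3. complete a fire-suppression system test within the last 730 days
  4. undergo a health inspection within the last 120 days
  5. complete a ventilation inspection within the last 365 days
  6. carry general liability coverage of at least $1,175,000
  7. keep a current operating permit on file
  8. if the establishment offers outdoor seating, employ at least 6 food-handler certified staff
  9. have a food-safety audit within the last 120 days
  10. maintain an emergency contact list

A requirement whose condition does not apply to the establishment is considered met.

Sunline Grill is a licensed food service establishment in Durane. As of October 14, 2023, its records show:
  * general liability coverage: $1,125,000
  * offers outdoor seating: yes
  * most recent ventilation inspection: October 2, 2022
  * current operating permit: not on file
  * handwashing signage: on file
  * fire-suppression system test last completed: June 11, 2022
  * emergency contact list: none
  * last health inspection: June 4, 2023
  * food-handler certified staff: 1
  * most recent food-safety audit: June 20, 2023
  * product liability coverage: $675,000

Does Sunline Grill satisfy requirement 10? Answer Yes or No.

No

10. emergency contact list absent → not met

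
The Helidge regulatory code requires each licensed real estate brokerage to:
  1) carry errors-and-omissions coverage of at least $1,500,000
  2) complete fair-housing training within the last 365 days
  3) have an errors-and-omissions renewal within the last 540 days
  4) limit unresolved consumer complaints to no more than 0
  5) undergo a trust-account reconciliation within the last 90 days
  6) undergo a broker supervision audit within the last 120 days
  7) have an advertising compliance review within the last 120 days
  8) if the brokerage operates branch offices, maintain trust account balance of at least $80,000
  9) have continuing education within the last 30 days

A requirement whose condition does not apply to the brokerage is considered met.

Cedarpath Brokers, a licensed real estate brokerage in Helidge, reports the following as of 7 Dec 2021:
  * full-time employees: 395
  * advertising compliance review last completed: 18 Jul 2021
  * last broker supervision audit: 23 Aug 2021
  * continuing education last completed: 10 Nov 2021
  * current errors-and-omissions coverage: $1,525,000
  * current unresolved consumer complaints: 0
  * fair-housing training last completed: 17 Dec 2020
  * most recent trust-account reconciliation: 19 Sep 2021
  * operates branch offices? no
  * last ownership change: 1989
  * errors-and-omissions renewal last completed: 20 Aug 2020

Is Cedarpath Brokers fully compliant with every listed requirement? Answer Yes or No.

No

1. errors-and-omissions coverage $1,525,000 ≥ $1,500,000 → met
2. fair-housing training 355 days ago vs limit 365 → met
3. errors-and-omissions renewal 474 days ago vs limit 540 → met
4. unresolved consumer complaints 0 ≤ 0 → met
5. trust-account reconciliation 79 days ago vs limit 90 → met
6. broker supervision audit 106 days ago vs limit 120 → met
7. advertising compliance review 142 days ago vs limit 120 → not met
8. condition 'operates branch offices' does not hold → requirement n/a → met
9. continuing education 27 days ago vs limit 30 → met
Not met: 7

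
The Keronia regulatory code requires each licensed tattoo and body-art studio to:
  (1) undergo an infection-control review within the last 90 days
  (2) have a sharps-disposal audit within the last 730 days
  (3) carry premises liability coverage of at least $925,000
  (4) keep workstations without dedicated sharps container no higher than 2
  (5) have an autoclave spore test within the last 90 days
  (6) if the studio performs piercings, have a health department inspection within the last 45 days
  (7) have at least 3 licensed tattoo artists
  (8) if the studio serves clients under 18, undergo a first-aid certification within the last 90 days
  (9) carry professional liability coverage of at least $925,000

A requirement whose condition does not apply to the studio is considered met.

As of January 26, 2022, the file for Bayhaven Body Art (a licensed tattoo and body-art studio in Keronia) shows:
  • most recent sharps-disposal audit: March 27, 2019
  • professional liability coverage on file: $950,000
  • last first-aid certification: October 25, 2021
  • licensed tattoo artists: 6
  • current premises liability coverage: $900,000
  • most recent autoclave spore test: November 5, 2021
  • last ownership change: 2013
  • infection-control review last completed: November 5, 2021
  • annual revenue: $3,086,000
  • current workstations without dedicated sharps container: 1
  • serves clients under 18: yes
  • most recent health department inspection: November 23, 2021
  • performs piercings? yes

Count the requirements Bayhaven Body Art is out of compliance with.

1. infection-control review 82 days ago vs limit 90 → met
2. sharps-disposal audit 1036 days ago vs limit 730 → not met
3. premises liability coverage $900,000 < $925,000 → not met
4. workstations without dedicated sharps container 1 ≤ 2 → met
5. autoclave spore test 82 days ago vs limit 90 → met
6. condition 'performs piercings' holds; health department inspection 64 days ago vs limit 45 → not met
7. licensed tattoo artists 6 ≥ 3 → met
8. condition 'serves clients under 18' holds; first-aid certification 93 days ago vs limit 90 → not met
9. professional liability coverage $950,000 ≥ $925,000 → met
Not met: 4 of 9

4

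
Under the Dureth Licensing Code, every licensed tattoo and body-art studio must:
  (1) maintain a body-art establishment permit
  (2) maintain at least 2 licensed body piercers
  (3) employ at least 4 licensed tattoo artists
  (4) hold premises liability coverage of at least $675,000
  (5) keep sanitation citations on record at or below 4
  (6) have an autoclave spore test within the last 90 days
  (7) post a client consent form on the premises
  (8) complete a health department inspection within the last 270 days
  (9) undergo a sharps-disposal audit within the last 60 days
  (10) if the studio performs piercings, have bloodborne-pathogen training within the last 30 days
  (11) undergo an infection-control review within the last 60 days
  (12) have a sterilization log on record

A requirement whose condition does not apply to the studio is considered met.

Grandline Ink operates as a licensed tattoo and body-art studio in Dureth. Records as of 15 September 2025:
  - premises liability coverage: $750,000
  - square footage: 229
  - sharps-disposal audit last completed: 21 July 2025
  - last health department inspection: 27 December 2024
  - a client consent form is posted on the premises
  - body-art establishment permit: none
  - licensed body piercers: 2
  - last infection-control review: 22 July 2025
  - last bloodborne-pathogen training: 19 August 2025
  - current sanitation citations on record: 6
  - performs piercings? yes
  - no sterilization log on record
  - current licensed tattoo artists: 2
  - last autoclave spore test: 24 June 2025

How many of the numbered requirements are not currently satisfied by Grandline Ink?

1. body-art establishment permit absent → not met
2. licensed body piercers 2 ≥ 2 → met
3. licensed tattoo artists 2 < 4 → not met
4. premises liability coverage $750,000 ≥ $675,000 → met
5. sanitation citations on record 6 > 4 → not met
6. autoclave spore test 83 days ago vs limit 90 → met
7. client consent form present → met
8. health department inspection 262 days ago vs limit 270 → met
9. sharps-disposal audit 56 days ago vs limit 60 → met
10. condition 'performs piercings' holds; bloodborne-pathogen training 27 days ago vs limit 30 → met
11. infection-control review 55 days ago vs limit 60 → met
12. sterilization log absent → not met
Not met: 4 of 12

4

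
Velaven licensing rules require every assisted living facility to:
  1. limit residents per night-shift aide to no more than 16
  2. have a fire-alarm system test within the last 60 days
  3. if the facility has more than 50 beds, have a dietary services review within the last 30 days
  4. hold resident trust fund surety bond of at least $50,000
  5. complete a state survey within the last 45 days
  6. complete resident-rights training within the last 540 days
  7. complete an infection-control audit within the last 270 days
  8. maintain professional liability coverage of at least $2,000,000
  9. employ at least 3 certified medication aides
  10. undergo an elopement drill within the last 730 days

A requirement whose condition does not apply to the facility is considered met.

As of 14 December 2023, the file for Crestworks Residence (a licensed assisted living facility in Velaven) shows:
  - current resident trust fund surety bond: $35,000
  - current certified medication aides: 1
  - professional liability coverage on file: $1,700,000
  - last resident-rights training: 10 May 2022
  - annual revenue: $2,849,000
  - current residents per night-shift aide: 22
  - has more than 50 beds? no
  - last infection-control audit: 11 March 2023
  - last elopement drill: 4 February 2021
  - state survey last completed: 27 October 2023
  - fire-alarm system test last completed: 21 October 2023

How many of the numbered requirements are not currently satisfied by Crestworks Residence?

1. residents per night-shift aide 22 > 16 → not met
2. fire-alarm system test 54 days ago vs limit 60 → met
3. condition 'has more than 50 beds' does not hold → requirement n/a → met
4. resident trust fund surety bond $35,000 < $50,000 → not met
5. state survey 48 days ago vs limit 45 → not met
6. resident-rights training 583 days ago vs limit 540 → not met
7. infection-control audit 278 days ago vs limit 270 → not met
8. professional liability coverage $1,700,000 < $2,000,000 → not met
9. certified medication aides 1 < 3 → not met
10. elopement drill 1043 days ago vs limit 730 → not met
Not met: 8 of 10

8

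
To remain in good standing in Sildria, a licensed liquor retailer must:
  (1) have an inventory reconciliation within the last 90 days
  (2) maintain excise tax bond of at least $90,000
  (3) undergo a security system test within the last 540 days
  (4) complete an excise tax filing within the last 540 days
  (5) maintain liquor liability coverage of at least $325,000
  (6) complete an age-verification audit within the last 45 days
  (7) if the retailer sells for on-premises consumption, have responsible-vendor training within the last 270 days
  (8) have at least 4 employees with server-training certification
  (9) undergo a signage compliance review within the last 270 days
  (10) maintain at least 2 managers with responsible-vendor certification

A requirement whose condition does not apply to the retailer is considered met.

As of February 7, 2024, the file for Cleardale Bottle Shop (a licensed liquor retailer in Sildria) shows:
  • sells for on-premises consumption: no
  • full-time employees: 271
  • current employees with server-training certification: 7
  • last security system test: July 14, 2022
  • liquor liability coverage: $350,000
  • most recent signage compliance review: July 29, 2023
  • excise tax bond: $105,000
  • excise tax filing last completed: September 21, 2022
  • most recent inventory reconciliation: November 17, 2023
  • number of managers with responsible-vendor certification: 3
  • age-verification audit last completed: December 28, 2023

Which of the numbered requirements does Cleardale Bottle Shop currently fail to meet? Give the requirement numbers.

1. inventory reconciliation 82 days ago vs limit 90 → met
2. excise tax bond $105,000 ≥ $90,000 → met
3. security system test 573 days ago vs limit 540 → not met
4. excise tax filing 504 days ago vs limit 540 → met
5. liquor liability coverage $350,000 ≥ $325,000 → met
6. age-verification audit 41 days ago vs limit 45 → met
7. condition 'sells for on-premises consumption' does not hold → requirement n/a → met
8. employees with server-training certification 7 ≥ 4 → met
9. signage compliance review 193 days ago vs limit 270 → met
10. managers with responsible-vendor certification 3 ≥ 2 → met
Not met: 3

3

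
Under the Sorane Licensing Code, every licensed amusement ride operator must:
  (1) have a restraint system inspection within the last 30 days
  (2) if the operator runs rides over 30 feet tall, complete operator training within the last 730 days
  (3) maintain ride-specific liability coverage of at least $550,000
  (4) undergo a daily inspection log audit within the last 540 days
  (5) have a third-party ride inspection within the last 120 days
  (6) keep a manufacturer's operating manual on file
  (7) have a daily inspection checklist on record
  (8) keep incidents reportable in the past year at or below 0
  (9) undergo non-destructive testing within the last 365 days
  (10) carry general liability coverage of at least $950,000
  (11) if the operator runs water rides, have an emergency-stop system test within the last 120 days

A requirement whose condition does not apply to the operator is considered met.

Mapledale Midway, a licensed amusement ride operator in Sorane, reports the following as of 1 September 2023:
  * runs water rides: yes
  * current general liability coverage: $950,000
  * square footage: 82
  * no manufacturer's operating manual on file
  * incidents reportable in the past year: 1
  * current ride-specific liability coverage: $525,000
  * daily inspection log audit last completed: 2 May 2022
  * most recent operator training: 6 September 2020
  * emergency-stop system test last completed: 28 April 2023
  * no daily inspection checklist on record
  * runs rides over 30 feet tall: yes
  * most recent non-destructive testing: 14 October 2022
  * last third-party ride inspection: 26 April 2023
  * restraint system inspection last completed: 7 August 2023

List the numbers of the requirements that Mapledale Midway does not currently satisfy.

1. restraint system inspection 25 days ago vs limit 30 → met
2. condition 'runs rides over 30 feet tall' holds; operator training 1090 days ago vs limit 730 → not met
3. ride-specific liability coverage $525,000 < $550,000 → not met
4. daily inspection log audit 487 days ago vs limit 540 → met
5. third-party ride inspection 128 days ago vs limit 120 → not met
6. manufacturer's operating manual absent → not met
7. daily inspection checklist absent → not met
8. incidents reportable in the past year 1 > 0 → not met
9. non-destructive testing 322 days ago vs limit 365 → met
10. general liability coverage $950,000 ≥ $950,000 → met
11. condition 'runs water rides' holds; emergency-stop system test 126 days ago vs limit 120 → not met
Not met: 2, 3, 5, 6, 7, 8, 11

2, 3, 5, 6, 7, 8, 11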